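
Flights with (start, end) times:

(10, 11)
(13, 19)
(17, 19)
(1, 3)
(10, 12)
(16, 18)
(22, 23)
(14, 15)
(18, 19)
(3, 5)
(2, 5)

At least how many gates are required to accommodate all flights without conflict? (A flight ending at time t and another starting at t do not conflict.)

3

Count concurrent intervals with a sweep; the peak is the room count.
Events (time:±→running): 1:+→1 2:+→2 3:-→1 3:+→2 5:-→1 5:-→0 10:+→1 10:+→2 11:-→1 12:-→0 13:+→1 14:+→2 15:-→1 16:+→2 17:+→3 … peak 3.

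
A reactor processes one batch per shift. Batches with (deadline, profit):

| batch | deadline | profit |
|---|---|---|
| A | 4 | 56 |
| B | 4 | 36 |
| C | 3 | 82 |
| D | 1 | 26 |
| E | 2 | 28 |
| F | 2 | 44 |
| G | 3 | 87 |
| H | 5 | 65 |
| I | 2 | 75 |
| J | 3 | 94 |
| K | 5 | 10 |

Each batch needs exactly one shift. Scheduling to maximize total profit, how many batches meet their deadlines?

5

Take jobs in profit order; each goes to the latest open slot no later than its deadline.
Profit order: J=94 G=87 C=82 I=75 H=65 A=56 F=44 B=36 E=28 D=26 K=10
Assign: J→slot 3, G→slot 2, C→slot 1, I skipped, H→slot 5, A→slot 4, F skipped, B skipped, E skipped, D skipped, K skipped.
Slots: [1:C] [2:G] [3:J] [4:A] [5:H]
5 of 11 scheduled.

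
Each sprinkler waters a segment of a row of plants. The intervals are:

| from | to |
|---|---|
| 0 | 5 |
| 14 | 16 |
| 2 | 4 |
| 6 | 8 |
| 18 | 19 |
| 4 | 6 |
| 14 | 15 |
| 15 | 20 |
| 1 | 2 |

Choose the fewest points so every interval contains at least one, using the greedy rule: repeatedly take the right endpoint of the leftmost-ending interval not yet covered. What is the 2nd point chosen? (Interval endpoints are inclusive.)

Process intervals by earliest right end; each time one isn't hit yet, stab at its right endpoint.
By right end: [1,2]  [2,4]  [0,5]  [4,6]  [6,8]  [14,15]  [14,16]  [18,19]  [15,20]
[1,2] uncovered → point at 2; [4,6] uncovered → point at 6; [14,15] uncovered → point at 15; [18,19] uncovered → point at 19.
Points: 2, 6, 15, 19 (4 total).

6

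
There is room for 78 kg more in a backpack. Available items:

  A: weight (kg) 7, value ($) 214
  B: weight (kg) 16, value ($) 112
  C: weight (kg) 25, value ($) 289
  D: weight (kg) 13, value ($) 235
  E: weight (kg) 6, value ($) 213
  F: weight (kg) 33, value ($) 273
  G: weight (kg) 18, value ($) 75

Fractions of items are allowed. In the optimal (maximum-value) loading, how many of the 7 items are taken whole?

4

Ratios (sorted): E 35.50, A 30.57, D 18.08, C 11.56, F 8.27, B 7.00, G 4.17
take E (6 @ 213); take A (7 @ 214); take D (13 @ 235); take C (25 @ 289); take 27/33 of F → 223.36. Capacity used 78/78.
4 item(s) taken whole; one partial (take 27/33 of F).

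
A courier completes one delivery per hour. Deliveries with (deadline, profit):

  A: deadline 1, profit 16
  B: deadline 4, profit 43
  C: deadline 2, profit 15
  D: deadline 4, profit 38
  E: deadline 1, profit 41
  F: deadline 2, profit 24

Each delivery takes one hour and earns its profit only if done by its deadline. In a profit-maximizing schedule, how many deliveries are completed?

4

Sort by profit descending; place each in the latest free slot ≤ its deadline.
Profit order: B=43 E=41 D=38 F=24 A=16 C=15
Assign: B→slot 4, E→slot 1, D→slot 3, F→slot 2, A skipped, C skipped.
Slots: [1:E] [2:F] [3:D] [4:B]
4 of 6 scheduled.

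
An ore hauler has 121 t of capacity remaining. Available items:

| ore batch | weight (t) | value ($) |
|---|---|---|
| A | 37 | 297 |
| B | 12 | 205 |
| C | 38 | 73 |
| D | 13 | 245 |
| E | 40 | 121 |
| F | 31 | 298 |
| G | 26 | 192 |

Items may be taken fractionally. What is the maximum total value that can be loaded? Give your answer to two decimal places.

Order: D (245/13=18.85) > B (205/12=17.08) > F (298/31=9.61) > A (297/37=8.03) > G (192/26=7.38) > E (121/40=3.02) > C (73/38=1.92)
Fill: take D (13 @ 245) → take B (12 @ 205) → take F (31 @ 298) → take A (37 @ 297) → take G (26 @ 192) → take 2/40 of E → 6.05; 121/121 used.
Total value = 1243.05

1243.05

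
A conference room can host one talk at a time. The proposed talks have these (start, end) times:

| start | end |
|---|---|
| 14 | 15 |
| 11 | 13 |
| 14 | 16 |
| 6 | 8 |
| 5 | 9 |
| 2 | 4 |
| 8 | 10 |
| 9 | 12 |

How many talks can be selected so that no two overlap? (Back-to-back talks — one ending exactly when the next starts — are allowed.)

By end time: (2,4), (6,8), (5,9), (8,10), (9,12), (11,13), (14,15), (14,16).
Pick (2,4); next start ≥ 4 → (6,8); next start ≥ 8 → (8,10); next start ≥ 10 → (11,13); next start ≥ 13 → (14,15).
Selected 5 talks.

5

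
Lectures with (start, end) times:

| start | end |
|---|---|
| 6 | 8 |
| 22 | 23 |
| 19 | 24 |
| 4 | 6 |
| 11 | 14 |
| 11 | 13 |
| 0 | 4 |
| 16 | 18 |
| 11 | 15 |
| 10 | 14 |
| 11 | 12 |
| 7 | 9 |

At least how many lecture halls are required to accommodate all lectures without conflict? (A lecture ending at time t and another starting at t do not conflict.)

5

Count concurrent intervals with a sweep; the peak is the room count.
Events (time:±→running): 0:+→1 4:-→0 4:+→1 6:-→0 6:+→1 7:+→2 8:-→1 9:-→0 10:+→1 11:+→2 11:+→3 11:+→4 11:+→5 … peak 5.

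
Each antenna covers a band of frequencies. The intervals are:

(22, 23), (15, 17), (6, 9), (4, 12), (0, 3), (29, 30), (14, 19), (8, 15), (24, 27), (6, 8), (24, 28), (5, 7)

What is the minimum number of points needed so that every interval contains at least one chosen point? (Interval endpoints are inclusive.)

Process intervals by earliest right end; each time one isn't hit yet, stab at its right endpoint.
By right end: [0,3]  [5,7]  [6,8]  [6,9]  [4,12]  [8,15]  [15,17]  [14,19]  [22,23]  [24,27]  [24,28]  [29,30]
[0,3] uncovered → point at 3; [5,7] uncovered → point at 7; [8,15] uncovered → point at 15; [22,23] uncovered → point at 23; [24,27] uncovered → point at 27; [29,30] uncovered → point at 30.
Points: 3, 7, 15, 23, 27, 30 (6 total).

6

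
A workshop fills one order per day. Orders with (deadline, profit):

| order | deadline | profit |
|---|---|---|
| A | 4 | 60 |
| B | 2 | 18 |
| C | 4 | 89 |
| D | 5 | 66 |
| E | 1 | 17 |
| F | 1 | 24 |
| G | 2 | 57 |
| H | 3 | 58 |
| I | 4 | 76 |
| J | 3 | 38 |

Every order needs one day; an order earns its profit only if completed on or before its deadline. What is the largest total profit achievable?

By profit: C(d4,89), I(d4,76), D(d5,66), A(d4,60), H(d3,58), G(d2,57), J(d3,38), F(d1,24), B(d2,18), E(d1,17)
C→slot 4; I→slot 3; D→slot 5; A→slot 2; H→slot 1; G skipped; J skipped; F skipped; B skipped; E skipped.
Profit = 58 + 60 + 76 + 89 + 66 = 349

349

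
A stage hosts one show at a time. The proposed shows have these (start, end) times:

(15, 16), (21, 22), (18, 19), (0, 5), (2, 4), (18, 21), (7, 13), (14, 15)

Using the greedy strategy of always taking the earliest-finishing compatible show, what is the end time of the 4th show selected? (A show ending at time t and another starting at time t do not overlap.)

16

Sort by end time and greedily take each interval whose start is ≥ the last chosen end.
Sorted by end: (2,4)  (0,5)  (7,13)  (14,15)  (15,16)  (18,19)  (18,21)  (21,22)
take (2,4); take (7,13); take (14,15); take (15,16); take (18,19); take (21,22).
Selected: (2,4) (7,13) (14,15) (15,16) (18,19) (21,22)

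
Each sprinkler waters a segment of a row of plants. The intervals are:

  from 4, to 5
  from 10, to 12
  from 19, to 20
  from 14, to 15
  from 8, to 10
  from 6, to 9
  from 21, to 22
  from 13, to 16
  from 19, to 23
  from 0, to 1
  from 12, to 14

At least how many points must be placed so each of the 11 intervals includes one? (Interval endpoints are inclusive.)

7

Process intervals by earliest right end; each time one isn't hit yet, stab at its right endpoint.
Sorted: [0,1] [4,5] [6,9] [8,10] [10,12] [12,14] [14,15] [13,16] [19,20] [21,22] [19,23]
{[0,1]} hit by 1; {[4,5]} hit by 5; {[6,9],[8,10]} hit by 9; {[10,12],[12,14]} hit by 12; {[14,15],[13,16]} hit by 15; {[19,20]} hit by 20; {[21,22],[19,23]} hit by 22.
Points: 1, 5, 9, 12, 15, 20, 22 (7 total).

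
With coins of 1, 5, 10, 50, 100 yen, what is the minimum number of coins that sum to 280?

6

Greedy: take as many of the largest coin as possible, then repeat with the remainder.
280 = 2×100 + 1×50 + 3×10
Total coins = 2 + 1 + 3 = 6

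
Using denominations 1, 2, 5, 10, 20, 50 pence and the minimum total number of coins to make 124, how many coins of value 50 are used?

124 = 2×50 + 1×20 + 2×2
Count of 50: 2

2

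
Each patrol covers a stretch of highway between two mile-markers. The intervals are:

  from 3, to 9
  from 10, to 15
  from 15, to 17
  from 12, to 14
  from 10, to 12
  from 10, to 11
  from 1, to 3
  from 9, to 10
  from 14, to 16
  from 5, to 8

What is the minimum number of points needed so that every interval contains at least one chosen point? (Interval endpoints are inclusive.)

Sort by right endpoint; whenever an interval is uncovered, place a point at its right end.
Sorted: [1,3] [5,8] [3,9] [9,10] [10,11] [10,12] [12,14] [10,15] [14,16] [15,17]
{[1,3]} hit by 3; {[5,8],[3,9]} hit by 8; {[9,10],[10,11],[10,12]} hit by 10; {[12,14],[10,15],[14,16]} hit by 14; {[15,17]} hit by 17.
Points: 3, 8, 10, 14, 17 (5 total).

5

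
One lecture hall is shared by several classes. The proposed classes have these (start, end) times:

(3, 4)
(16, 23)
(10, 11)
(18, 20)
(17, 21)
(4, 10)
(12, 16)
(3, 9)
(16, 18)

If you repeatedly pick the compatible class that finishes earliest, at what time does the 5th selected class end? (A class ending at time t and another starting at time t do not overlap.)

18

Sort by end time and greedily take each interval whose start is ≥ the last chosen end.
By end time: (3,4), (3,9), (4,10), (10,11), (12,16), (16,18), (18,20), (17,21), (16,23).
Pick (3,4); next start ≥ 4 → (4,10); next start ≥ 10 → (10,11); next start ≥ 11 → (12,16); next start ≥ 16 → (16,18); next start ≥ 18 → (18,20).
Selected: (3,4) (4,10) (10,11) (12,16) (16,18) (18,20)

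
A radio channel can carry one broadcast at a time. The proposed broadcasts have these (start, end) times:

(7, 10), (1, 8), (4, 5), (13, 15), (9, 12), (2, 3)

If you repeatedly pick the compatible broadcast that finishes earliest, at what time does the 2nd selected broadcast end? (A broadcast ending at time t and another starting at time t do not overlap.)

5

Order by finish time; keep every interval that doesn't clash with the previous kept one.
Sorted by end: (2,3)  (4,5)  (1,8)  (7,10)  (9,12)  (13,15)
take (2,3); take (4,5); take (7,10); skip (9,12); take (13,15).
Selected: (2,3) (4,5) (7,10) (13,15)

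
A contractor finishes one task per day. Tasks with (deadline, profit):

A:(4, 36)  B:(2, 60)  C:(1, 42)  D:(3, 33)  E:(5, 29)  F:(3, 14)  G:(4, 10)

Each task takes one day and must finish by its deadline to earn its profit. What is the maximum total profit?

Sort by profit descending; place each in the latest free slot ≤ its deadline.
Profit order: B=60 C=42 A=36 D=33 E=29 F=14 G=10
Assign: B→slot 2, C→slot 1, A→slot 4, D→slot 3, E→slot 5, F skipped, G skipped.
Slots: [1:C] [2:B] [3:D] [4:A] [5:E]
Profit = 42 + 60 + 33 + 36 + 29 = 200

200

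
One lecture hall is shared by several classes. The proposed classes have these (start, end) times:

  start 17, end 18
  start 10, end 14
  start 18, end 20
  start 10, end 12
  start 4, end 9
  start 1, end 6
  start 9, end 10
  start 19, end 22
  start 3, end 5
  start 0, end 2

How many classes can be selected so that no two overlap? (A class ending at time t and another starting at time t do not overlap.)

6

By end time: (0,2), (3,5), (1,6), (4,9), (9,10), (10,12), (10,14), (17,18), (18,20), (19,22).
Pick (0,2); next start ≥ 2 → (3,5); next start ≥ 5 → (9,10); next start ≥ 10 → (10,12); next start ≥ 12 → (17,18); next start ≥ 18 → (18,20).
Selected 6 classes.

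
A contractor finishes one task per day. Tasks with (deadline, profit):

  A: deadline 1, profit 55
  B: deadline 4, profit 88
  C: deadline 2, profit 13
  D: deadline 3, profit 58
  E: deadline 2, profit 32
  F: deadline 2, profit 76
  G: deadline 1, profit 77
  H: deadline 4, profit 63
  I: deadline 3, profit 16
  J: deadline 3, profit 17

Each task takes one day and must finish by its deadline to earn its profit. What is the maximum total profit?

Take jobs in profit order; each goes to the latest open slot no later than its deadline.
By profit: B(d4,88), G(d1,77), F(d2,76), H(d4,63), D(d3,58), A(d1,55), E(d2,32), J(d3,17), I(d3,16), C(d2,13)
B→slot 4; G→slot 1; F→slot 2; H→slot 3; D skipped; A skipped; E skipped; J skipped; I skipped; C skipped.
Profit = 77 + 76 + 63 + 88 = 304

304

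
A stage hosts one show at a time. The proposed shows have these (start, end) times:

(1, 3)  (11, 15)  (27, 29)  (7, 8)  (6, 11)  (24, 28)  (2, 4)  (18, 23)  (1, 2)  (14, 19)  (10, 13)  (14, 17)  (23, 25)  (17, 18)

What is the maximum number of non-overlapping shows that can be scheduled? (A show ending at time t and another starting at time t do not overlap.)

9

Sorted by end: (1,2)  (1,3)  (2,4)  (7,8)  (6,11)  (10,13)  (11,15)  (14,17)  (17,18)  (14,19)  (18,23)  (23,25)  (24,28)  (27,29)
take (1,2); skip (1,3); take (2,4); take (7,8); skip (6,11); take (10,13); skip (11,15); take (14,17); take (17,18); skip (14,19); take (18,23); take (23,25); skip (24,28); take (27,29).
Selected 9 shows.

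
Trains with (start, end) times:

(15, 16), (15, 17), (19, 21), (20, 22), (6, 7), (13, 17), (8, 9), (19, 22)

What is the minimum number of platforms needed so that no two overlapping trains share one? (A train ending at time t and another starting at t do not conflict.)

3

starts: [6, 8, 13, 15, 15, 19, 19, 20]
ends:   [7, 9, 16, 17, 17, 21, 22, 22]
s6→1 e7→0 s8→1 e9→0 s13→1 s15→2 s15→3  — peak 3.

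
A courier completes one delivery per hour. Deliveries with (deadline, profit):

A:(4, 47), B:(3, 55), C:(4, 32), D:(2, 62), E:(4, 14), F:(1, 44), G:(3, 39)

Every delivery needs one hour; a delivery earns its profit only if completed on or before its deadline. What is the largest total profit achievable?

By profit: D(d2,62), B(d3,55), A(d4,47), F(d1,44), G(d3,39), C(d4,32), E(d4,14)
D→slot 2; B→slot 3; A→slot 4; F→slot 1; G skipped; C skipped; E skipped.
Profit = 44 + 62 + 55 + 47 = 208

208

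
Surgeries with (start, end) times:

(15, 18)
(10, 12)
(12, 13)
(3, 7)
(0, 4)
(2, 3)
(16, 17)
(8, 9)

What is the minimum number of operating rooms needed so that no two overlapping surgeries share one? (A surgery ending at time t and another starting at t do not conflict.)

Events (time:±→running): 0:+→1 2:+→2 … peak 2.

2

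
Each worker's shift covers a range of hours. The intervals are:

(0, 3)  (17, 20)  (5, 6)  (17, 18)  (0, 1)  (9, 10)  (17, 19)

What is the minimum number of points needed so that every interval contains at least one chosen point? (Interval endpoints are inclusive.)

4

Sort by right endpoint; whenever an interval is uncovered, place a point at its right end.
Sorted: [0,1] [0,3] [5,6] [9,10] [17,18] [17,19] [17,20]
{[0,1],[0,3]} hit by 1; {[5,6]} hit by 6; {[9,10]} hit by 10; {[17,18],[17,19],[17,20]} hit by 18.
Points: 1, 6, 10, 18 (4 total).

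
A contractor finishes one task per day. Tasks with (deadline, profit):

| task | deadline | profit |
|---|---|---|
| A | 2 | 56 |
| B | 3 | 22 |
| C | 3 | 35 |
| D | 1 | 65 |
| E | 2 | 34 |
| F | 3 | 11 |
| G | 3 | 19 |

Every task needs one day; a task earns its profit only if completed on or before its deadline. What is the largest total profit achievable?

Profit order: D=65 A=56 C=35 E=34 B=22 G=19 F=11
Assign: D→slot 1, A→slot 2, C→slot 3, E skipped, B skipped, G skipped, F skipped.
Slots: [1:D] [2:A] [3:C]
Profit = 65 + 56 + 35 = 156

156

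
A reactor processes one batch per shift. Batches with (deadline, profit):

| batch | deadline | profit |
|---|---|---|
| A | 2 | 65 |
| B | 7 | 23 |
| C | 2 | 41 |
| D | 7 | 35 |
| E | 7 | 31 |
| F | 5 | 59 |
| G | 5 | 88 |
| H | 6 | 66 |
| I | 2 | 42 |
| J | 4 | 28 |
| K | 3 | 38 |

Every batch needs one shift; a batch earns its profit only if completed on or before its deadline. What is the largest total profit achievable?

393

Take jobs in profit order; each goes to the latest open slot no later than its deadline.
By profit: G(d5,88), H(d6,66), A(d2,65), F(d5,59), I(d2,42), C(d2,41), K(d3,38), D(d7,35), E(d7,31), J(d4,28), B(d7,23)
G→slot 5; H→slot 6; A→slot 2; F→slot 4; I→slot 1; C skipped; K→slot 3; D→slot 7; E skipped; J skipped; B skipped.
Profit = 42 + 65 + 38 + 59 + 88 + 66 + 35 = 393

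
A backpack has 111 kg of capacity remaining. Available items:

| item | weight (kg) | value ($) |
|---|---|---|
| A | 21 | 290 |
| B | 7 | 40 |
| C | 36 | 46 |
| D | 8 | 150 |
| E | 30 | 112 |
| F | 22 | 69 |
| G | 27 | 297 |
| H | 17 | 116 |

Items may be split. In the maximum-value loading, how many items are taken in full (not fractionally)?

Order: D (150/8=18.75) > A (290/21=13.81) > G (297/27=11.00) > H (116/17=6.82) > B (40/7=5.71) > E (112/30=3.73) > F (69/22=3.14) > C (46/36=1.28)
Fill: take D (8 @ 150) → take A (21 @ 290) → take G (27 @ 297) → take H (17 @ 116) → take B (7 @ 40) → take E (30 @ 112) → take 1/22 of F → 3.14; 111/111 used.
6 item(s) taken whole; one partial (take 1/22 of F).

6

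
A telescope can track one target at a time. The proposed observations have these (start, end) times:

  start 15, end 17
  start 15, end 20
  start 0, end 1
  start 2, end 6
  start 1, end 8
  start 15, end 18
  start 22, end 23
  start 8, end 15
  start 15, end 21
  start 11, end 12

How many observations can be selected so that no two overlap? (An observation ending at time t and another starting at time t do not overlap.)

Order by finish time; keep every interval that doesn't clash with the previous kept one.
By end time: (0,1), (2,6), (1,8), (11,12), (8,15), (15,17), (15,18), (15,20), (15,21), (22,23).
Pick (0,1); next start ≥ 1 → (2,6); next start ≥ 6 → (11,12); next start ≥ 12 → (15,17); next start ≥ 17 → (22,23).
Selected 5 observations.

5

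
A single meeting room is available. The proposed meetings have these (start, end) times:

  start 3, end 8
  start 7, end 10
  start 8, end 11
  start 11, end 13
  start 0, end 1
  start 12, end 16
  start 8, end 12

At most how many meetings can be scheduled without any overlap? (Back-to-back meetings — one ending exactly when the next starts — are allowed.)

4

Order by finish time; keep every interval that doesn't clash with the previous kept one.
By end time: (0,1), (3,8), (7,10), (8,11), (8,12), (11,13), (12,16).
Pick (0,1); next start ≥ 1 → (3,8); next start ≥ 8 → (8,11); next start ≥ 11 → (11,13).
Selected 4 meetings.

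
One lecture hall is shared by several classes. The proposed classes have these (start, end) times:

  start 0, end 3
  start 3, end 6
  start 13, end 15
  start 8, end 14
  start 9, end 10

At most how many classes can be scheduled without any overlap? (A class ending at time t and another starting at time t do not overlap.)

Greedy by earliest finish: after sorting by end time, pick each interval compatible with the last pick.
Sorted by end: (0,3)  (3,6)  (9,10)  (8,14)  (13,15)
take (0,3); take (3,6); take (9,10); take (13,15).
Selected 4 classes.

4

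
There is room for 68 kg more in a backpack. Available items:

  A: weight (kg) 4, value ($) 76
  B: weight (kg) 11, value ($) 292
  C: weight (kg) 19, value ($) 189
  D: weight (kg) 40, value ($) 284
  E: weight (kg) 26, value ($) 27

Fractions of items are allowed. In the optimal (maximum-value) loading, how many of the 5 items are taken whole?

3

Sort by value per unit weight and fill in that order.
Order: B (292/11=26.55) > A (76/4=19.00) > C (189/19=9.95) > D (284/40=7.10) > E (27/26=1.04)
Fill: take B (11 @ 292) → take A (4 @ 76) → take C (19 @ 189) → take 34/40 of D → 241.40; 68/68 used.
3 item(s) taken whole; one partial (take 34/40 of D).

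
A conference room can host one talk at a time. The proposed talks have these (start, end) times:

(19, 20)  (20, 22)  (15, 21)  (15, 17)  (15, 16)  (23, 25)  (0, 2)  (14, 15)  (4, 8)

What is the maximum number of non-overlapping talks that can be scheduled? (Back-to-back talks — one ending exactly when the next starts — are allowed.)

By end time: (0,2), (4,8), (14,15), (15,16), (15,17), (19,20), (15,21), (20,22), (23,25).
Pick (0,2); next start ≥ 2 → (4,8); next start ≥ 8 → (14,15); next start ≥ 15 → (15,16); next start ≥ 16 → (19,20); next start ≥ 20 → (20,22); next start ≥ 22 → (23,25).
Selected 7 talks.

7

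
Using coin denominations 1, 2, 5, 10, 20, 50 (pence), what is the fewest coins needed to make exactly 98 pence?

6

98 = 1×50 + 2×20 + 1×5 + 1×2 + 1×1
Total coins = 1 + 2 + 1 + 1 + 1 = 6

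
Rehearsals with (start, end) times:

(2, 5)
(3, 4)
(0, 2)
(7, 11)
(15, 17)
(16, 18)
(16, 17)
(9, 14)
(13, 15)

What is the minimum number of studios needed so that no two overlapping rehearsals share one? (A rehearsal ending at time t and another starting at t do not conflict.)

Count concurrent intervals with a sweep; the peak is the room count.
starts: [0, 2, 3, 7, 9, 13, 15, 16, 16]
ends:   [2, 4, 5, 11, 14, 15, 17, 17, 18]
s0→1 e2→0 s2→1 s3→2 e4→1 e5→0 s7→1 s9→2 e11→1 s13→2 e14→1 e15→0 s15→1 s16→2 s16→3  — peak 3.

3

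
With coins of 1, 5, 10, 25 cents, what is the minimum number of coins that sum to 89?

Use the largest denomination that fits, subtract, and repeat.
89 = 3×25 + 1×10 + 4×1
Total coins = 3 + 1 + 4 = 8

8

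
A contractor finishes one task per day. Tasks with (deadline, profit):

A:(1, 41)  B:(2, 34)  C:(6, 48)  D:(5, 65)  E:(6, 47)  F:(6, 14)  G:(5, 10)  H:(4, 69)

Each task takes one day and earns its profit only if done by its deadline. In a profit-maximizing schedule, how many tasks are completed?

6

Sort by profit descending; place each in the latest free slot ≤ its deadline.
By profit: H(d4,69), D(d5,65), C(d6,48), E(d6,47), A(d1,41), B(d2,34), F(d6,14), G(d5,10)
H→slot 4; D→slot 5; C→slot 6; E→slot 3; A→slot 1; B→slot 2; F skipped; G skipped.
6 of 8 scheduled.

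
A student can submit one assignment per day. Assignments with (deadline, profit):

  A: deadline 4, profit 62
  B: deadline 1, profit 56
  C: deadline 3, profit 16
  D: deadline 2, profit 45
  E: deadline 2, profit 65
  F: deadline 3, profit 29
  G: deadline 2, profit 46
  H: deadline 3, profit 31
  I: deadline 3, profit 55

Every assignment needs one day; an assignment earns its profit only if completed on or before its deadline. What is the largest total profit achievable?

238

Take jobs in profit order; each goes to the latest open slot no later than its deadline.
By profit: E(d2,65), A(d4,62), B(d1,56), I(d3,55), G(d2,46), D(d2,45), H(d3,31), F(d3,29), C(d3,16)
E→slot 2; A→slot 4; B→slot 1; I→slot 3; G skipped; D skipped; H skipped; F skipped; C skipped.
Profit = 56 + 65 + 55 + 62 = 238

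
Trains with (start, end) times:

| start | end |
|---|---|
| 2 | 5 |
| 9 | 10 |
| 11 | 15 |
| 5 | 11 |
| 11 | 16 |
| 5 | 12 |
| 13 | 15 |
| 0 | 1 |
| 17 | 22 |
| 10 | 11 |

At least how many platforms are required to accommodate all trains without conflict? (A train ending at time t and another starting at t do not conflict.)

3

The answer is the maximum number of intervals overlapping at any instant.
starts: [0, 2, 5, 5, 9, 10, 11, 11, 13, 17]
ends:   [1, 5, 10, 11, 11, 12, 15, 15, 16, 22]
s0→1 e1→0 s2→1 e5→0 s5→1 s5→2 s9→3  — peak 3.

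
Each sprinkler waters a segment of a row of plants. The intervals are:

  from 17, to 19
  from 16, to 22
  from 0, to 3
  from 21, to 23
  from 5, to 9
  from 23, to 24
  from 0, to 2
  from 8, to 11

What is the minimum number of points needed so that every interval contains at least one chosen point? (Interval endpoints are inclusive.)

Sort by right endpoint; whenever an interval is uncovered, place a point at its right end.
Sorted: [0,2] [0,3] [5,9] [8,11] [17,19] [16,22] [21,23] [23,24]
{[0,2],[0,3]} hit by 2; {[5,9],[8,11]} hit by 9; {[17,19],[16,22]} hit by 19; {[21,23],[23,24]} hit by 23.
Points: 2, 9, 19, 23 (4 total).

4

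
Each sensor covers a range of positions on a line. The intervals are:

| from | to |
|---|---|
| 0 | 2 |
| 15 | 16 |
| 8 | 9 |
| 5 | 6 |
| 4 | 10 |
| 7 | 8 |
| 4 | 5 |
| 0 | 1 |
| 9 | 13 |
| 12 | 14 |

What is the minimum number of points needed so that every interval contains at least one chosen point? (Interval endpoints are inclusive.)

Sort by right endpoint; whenever an interval is uncovered, place a point at its right end.
Sorted: [0,1] [0,2] [4,5] [5,6] [7,8] [8,9] [4,10] [9,13] [12,14] [15,16]
{[0,1],[0,2]} hit by 1; {[4,5],[5,6]} hit by 5; {[7,8],[8,9],[4,10]} hit by 8; {[9,13],[12,14]} hit by 13; {[15,16]} hit by 16.
Points: 1, 5, 8, 13, 16 (5 total).

5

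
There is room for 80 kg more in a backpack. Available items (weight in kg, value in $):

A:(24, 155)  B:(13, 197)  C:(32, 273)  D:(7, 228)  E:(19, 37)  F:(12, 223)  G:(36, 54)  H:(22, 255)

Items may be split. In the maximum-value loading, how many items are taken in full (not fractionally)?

4

Ratios (sorted): D 32.57, F 18.58, B 15.15, H 11.59, C 8.53, A 6.46, E 1.95, G 1.50
take D (7 @ 228); take F (12 @ 223); take B (13 @ 197); take H (22 @ 255); take 26/32 of C → 221.81. Capacity used 80/80.
4 item(s) taken whole; one partial (take 26/32 of C).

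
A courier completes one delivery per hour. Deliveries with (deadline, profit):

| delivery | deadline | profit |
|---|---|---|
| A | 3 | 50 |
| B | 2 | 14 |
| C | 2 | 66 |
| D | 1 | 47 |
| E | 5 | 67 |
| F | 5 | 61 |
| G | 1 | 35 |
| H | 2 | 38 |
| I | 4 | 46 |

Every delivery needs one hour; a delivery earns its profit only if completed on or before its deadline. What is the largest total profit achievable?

Profit order: E=67 C=66 F=61 A=50 D=47 I=46 H=38 G=35 B=14
Assign: E→slot 5, C→slot 2, F→slot 4, A→slot 3, D→slot 1, I skipped, H skipped, G skipped, B skipped.
Slots: [1:D] [2:C] [3:A] [4:F] [5:E]
Profit = 47 + 66 + 50 + 61 + 67 = 291

291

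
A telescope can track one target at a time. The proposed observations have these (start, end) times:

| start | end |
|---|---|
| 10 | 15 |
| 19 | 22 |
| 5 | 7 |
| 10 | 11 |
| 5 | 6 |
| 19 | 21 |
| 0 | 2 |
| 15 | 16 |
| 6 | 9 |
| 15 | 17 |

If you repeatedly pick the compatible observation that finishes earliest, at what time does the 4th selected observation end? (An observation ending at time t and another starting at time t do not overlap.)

Sort by end time and greedily take each interval whose start is ≥ the last chosen end.
Sorted by end: (0,2)  (5,6)  (5,7)  (6,9)  (10,11)  (10,15)  (15,16)  (15,17)  (19,21)  (19,22)
take (0,2); take (5,6); skip (5,7); take (6,9); take (10,11); skip (10,15); take (15,16); take (19,21); skip (19,22).
Selected: (0,2) (5,6) (6,9) (10,11) (15,16) (19,21)

11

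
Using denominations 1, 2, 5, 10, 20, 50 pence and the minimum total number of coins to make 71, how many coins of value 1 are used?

Greedy: take as many of the largest coin as possible, then repeat with the remainder.
71 = 1×50 + 1×20 + 1×1
Count of 1: 1

1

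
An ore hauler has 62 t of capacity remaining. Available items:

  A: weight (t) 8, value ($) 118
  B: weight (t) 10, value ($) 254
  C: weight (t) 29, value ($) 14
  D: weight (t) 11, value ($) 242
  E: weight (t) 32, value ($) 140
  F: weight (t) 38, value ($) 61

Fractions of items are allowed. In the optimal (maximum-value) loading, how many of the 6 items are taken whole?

Order: B (254/10=25.40) > D (242/11=22.00) > A (118/8=14.75) > E (140/32=4.38) > F (61/38=1.61) > C (14/29=0.48)
Fill: take B (10 @ 254) → take D (11 @ 242) → take A (8 @ 118) → take E (32 @ 140) → take 1/38 of F → 1.61; 62/62 used.
4 item(s) taken whole; one partial (take 1/38 of F).

4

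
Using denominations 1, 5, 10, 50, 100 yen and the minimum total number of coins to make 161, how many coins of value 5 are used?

Use the largest denomination that fits, subtract, and repeat.
161 − 1×100→61 − 1×50→11 − 1×10→1 − 1×1→0
Count of 5: 0

0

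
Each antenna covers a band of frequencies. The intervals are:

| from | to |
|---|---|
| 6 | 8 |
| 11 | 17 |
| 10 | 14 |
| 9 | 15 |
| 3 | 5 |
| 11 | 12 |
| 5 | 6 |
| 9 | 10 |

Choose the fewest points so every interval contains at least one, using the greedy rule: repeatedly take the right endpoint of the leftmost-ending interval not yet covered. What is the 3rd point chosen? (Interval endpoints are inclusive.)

10

Sorted: [3,5] [5,6] [6,8] [9,10] [11,12] [10,14] [9,15] [11,17]
{[3,5],[5,6]} hit by 5; {[6,8]} hit by 8; {[9,10]} hit by 10; {[11,12],[10,14],[9,15],[11,17]} hit by 12.
Points: 5, 8, 10, 12 (4 total).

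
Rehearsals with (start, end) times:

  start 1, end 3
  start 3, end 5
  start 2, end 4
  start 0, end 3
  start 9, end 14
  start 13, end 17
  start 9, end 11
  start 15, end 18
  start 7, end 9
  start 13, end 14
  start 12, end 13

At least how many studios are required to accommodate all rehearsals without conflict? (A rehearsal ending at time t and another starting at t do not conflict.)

3

starts: [0, 1, 2, 3, 7, 9, 9, 12, 13, 13, 15]
ends:   [3, 3, 4, 5, 9, 11, 13, 14, 14, 17, 18]
s0→1 s1→2 s2→3  — peak 3.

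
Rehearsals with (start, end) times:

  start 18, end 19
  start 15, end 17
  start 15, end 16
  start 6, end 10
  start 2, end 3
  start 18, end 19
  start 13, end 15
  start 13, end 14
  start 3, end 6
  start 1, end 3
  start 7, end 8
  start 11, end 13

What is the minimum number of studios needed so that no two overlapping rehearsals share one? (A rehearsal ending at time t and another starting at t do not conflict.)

The answer is the maximum number of intervals overlapping at any instant.
starts: [1, 2, 3, 6, 7, 11, 13, 13, 15, 15, 18, 18]
ends:   [3, 3, 6, 8, 10, 13, 14, 15, 16, 17, 19, 19]
s1→1 s2→2  — peak 2.

2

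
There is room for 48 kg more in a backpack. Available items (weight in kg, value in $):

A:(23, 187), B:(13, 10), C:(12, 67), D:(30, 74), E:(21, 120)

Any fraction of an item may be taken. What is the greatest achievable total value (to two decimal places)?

329.33

Greedy by value/weight ratio, highest first.
Ratios (sorted): A 8.13, E 5.71, C 5.58, D 2.47, B 0.77
take A (23 @ 187); take E (21 @ 120); take 4/12 of C → 22.33. Capacity used 48/48.
Total value = 329.33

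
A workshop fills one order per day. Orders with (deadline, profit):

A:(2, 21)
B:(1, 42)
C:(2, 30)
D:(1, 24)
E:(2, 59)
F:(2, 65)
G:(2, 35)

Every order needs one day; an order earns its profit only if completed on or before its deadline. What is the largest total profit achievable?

124

Take jobs in profit order; each goes to the latest open slot no later than its deadline.
By profit: F(d2,65), E(d2,59), B(d1,42), G(d2,35), C(d2,30), D(d1,24), A(d2,21)
F→slot 2; E→slot 1; B skipped; G skipped; C skipped; D skipped; A skipped.
Profit = 59 + 65 = 124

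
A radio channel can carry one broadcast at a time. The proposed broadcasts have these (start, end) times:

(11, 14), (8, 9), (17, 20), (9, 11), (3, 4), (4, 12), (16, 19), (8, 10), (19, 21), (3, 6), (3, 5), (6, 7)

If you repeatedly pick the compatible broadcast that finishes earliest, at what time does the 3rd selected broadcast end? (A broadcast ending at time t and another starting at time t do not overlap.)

Sorted by end: (3,4)  (3,5)  (3,6)  (6,7)  (8,9)  (8,10)  (9,11)  (4,12)  (11,14)  (16,19)  (17,20)  (19,21)
take (3,4); take (6,7); take (8,9); take (9,11); take (11,14); take (16,19); skip (17,20); take (19,21).
Selected: (3,4) (6,7) (8,9) (9,11) (11,14) (16,19) (19,21)

9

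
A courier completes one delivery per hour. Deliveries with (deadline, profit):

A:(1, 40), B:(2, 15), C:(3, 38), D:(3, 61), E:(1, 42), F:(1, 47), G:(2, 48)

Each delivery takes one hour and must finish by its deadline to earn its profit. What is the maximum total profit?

156

Sort by profit descending; place each in the latest free slot ≤ its deadline.
Profit order: D=61 G=48 F=47 E=42 A=40 C=38 B=15
Assign: D→slot 3, G→slot 2, F→slot 1, E skipped, A skipped, C skipped, B skipped.
Slots: [1:F] [2:G] [3:D]
Profit = 47 + 48 + 61 = 156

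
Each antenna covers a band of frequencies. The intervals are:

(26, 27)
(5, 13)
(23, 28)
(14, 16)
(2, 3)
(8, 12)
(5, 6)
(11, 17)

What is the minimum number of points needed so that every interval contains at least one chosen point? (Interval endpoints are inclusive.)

5

Process intervals by earliest right end; each time one isn't hit yet, stab at its right endpoint.
By right end: [2,3]  [5,6]  [8,12]  [5,13]  [14,16]  [11,17]  [26,27]  [23,28]
[2,3] uncovered → point at 3; [5,6] uncovered → point at 6; [8,12] uncovered → point at 12; [14,16] uncovered → point at 16; [26,27] uncovered → point at 27.
Points: 3, 6, 12, 16, 27 (5 total).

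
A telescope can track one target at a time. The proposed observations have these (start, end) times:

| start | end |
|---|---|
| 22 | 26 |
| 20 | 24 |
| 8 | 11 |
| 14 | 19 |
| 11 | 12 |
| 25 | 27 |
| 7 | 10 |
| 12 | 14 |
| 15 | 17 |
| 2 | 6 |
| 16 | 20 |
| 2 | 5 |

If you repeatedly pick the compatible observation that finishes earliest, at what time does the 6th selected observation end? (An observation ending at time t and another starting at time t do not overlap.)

Order by finish time; keep every interval that doesn't clash with the previous kept one.
Sorted by end: (2,5)  (2,6)  (7,10)  (8,11)  (11,12)  (12,14)  (15,17)  (14,19)  (16,20)  (20,24)  (22,26)  (25,27)
take (2,5); take (7,10); skip (8,11); take (11,12); take (12,14); take (15,17); skip (14,19); take (20,24); skip (22,26); take (25,27).
Selected: (2,5) (7,10) (11,12) (12,14) (15,17) (20,24) (25,27)

24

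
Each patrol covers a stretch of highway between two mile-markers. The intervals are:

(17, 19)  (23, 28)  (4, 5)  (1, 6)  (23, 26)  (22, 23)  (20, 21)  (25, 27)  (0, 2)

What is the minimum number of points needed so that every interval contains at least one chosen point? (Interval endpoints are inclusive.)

6

Sort by right endpoint; whenever an interval is uncovered, place a point at its right end.
By right end: [0,2]  [4,5]  [1,6]  [17,19]  [20,21]  [22,23]  [23,26]  [25,27]  [23,28]
[0,2] uncovered → point at 2; [4,5] uncovered → point at 5; [17,19] uncovered → point at 19; [20,21] uncovered → point at 21; [22,23] uncovered → point at 23; [25,27] uncovered → point at 27.
Points: 2, 5, 19, 21, 23, 27 (6 total).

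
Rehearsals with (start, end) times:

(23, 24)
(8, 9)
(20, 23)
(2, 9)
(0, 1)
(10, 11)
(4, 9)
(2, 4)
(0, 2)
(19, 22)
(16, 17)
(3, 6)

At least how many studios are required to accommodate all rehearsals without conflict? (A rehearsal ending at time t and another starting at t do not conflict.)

The answer is the maximum number of intervals overlapping at any instant.
Events (time:±→running): 0:+→1 0:+→2 1:-→1 2:-→0 2:+→1 2:+→2 3:+→3 … peak 3.

3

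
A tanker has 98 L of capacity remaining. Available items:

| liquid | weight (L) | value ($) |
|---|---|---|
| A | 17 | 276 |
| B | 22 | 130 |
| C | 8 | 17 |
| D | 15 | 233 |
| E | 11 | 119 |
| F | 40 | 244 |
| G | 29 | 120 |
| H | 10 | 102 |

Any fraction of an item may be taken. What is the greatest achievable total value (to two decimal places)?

Greedy by value/weight ratio, highest first.
Order: A (276/17=16.24) > D (233/15=15.53) > E (119/11=10.82) > H (102/10=10.20) > F (244/40=6.10) > B (130/22=5.91) > G (120/29=4.14) > C (17/8=2.12)
Fill: take A (17 @ 276) → take D (15 @ 233) → take E (11 @ 119) → take H (10 @ 102) → take F (40 @ 244) → take 5/22 of B → 29.55; 98/98 used.
Total value = 1003.55

1003.55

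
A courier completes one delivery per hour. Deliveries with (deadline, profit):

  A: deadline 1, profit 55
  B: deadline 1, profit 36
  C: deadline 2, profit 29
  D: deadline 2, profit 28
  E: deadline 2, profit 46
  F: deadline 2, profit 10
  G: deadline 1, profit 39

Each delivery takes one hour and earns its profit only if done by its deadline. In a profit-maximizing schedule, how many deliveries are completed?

Sort by profit descending; place each in the latest free slot ≤ its deadline.
By profit: A(d1,55), E(d2,46), G(d1,39), B(d1,36), C(d2,29), D(d2,28), F(d2,10)
A→slot 1; E→slot 2; G skipped; B skipped; C skipped; D skipped; F skipped.
2 of 7 scheduled.

2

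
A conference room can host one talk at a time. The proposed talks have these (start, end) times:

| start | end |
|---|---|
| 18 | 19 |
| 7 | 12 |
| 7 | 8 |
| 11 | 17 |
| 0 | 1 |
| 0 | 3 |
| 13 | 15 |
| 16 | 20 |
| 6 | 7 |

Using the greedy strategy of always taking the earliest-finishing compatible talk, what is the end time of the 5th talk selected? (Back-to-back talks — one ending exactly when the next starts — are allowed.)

Sorted by end: (0,1)  (0,3)  (6,7)  (7,8)  (7,12)  (13,15)  (11,17)  (18,19)  (16,20)
take (0,1); take (6,7); take (7,8); take (13,15); skip (11,17); take (18,19); skip (16,20).
Selected: (0,1) (6,7) (7,8) (13,15) (18,19)

19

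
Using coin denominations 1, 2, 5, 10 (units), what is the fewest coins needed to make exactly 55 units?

Use the largest denomination that fits, subtract, and repeat.
55 = 5×10 + 1×5
Total coins = 5 + 1 = 6

6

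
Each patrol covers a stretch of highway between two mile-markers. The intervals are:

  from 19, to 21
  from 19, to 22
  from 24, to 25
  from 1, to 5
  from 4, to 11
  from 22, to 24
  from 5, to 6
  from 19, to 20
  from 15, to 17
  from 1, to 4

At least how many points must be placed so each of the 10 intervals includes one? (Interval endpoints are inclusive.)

5

Sorted: [1,4] [1,5] [5,6] [4,11] [15,17] [19,20] [19,21] [19,22] [22,24] [24,25]
{[1,4],[1,5]} hit by 4; {[5,6],[4,11]} hit by 6; {[15,17]} hit by 17; {[19,20],[19,21],[19,22]} hit by 20; {[22,24],[24,25]} hit by 24.
Points: 4, 6, 17, 20, 24 (5 total).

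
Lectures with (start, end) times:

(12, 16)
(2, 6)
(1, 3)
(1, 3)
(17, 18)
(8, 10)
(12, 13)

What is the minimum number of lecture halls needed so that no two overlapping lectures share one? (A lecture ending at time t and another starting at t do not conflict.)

3

starts: [1, 1, 2, 8, 12, 12, 17]
ends:   [3, 3, 6, 10, 13, 16, 18]
s1→1 s1→2 s2→3  — peak 3.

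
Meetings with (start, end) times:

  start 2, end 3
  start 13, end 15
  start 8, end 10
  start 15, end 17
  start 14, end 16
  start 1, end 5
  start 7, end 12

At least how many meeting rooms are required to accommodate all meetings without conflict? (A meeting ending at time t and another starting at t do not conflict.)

Count concurrent intervals with a sweep; the peak is the room count.
starts: [1, 2, 7, 8, 13, 14, 15]
ends:   [3, 5, 10, 12, 15, 16, 17]
s1→1 s2→2  — peak 2.

2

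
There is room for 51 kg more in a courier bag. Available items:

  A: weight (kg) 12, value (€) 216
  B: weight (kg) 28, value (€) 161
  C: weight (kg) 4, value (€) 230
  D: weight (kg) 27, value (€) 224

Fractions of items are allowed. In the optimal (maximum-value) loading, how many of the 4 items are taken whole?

Order: C (230/4=57.50) > A (216/12=18.00) > D (224/27=8.30) > B (161/28=5.75)
Fill: take C (4 @ 230) → take A (12 @ 216) → take D (27 @ 224) → take 8/28 of B → 46.00; 51/51 used.
3 item(s) taken whole; one partial (take 8/28 of B).

3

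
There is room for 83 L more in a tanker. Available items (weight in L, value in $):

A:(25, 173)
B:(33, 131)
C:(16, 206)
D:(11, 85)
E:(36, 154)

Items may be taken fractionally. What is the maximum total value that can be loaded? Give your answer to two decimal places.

596.61

Greedy by value/weight ratio, highest first.
Order: C (206/16=12.88) > D (85/11=7.73) > A (173/25=6.92) > E (154/36=4.28) > B (131/33=3.97)
Fill: take C (16 @ 206) → take D (11 @ 85) → take A (25 @ 173) → take 31/36 of E → 132.61; 83/83 used.
Total value = 596.61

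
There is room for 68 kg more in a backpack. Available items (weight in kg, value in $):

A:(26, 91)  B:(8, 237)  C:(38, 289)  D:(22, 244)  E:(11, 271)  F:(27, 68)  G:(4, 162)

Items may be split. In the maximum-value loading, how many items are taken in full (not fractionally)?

4

Greedy by value/weight ratio, highest first.
Ratios (sorted): G 40.50, B 29.62, E 24.64, D 11.09, C 7.61, A 3.50, F 2.52
take G (4 @ 162); take B (8 @ 237); take E (11 @ 271); take D (22 @ 244); take 23/38 of C → 174.92. Capacity used 68/68.
4 item(s) taken whole; one partial (take 23/38 of C).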